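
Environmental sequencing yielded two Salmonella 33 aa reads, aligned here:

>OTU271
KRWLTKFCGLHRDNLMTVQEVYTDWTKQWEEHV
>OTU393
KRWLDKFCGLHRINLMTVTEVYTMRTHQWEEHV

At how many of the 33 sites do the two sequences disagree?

Mismatches occur at site 5 (T→D), site 13 (D→I), site 19 (Q→T), site 24 (D→M), site 25 (W→R), site 27 (K→H).
That gives 6 mismatches out of 33 aligned sites, so the Hamming distance is 6.

6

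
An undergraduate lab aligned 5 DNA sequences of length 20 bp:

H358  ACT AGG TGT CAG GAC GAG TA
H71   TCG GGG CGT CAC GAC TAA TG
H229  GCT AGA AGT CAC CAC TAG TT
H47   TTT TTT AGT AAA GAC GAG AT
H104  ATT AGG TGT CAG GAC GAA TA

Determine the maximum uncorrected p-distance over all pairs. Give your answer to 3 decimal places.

0.600

Pairwise Hamming distances:
  H358 vs H71: 8
  H358 vs H229: 7
  H358 vs H47: 10
  H358 vs H104: 2
  H71 vs H229: 8
  H71 vs H47: 12
  H71 vs H104: 8
  H229 vs H47: 10
  H229 vs H104: 9
  H47 vs H104: 10
The largest is 12 mismatches, between H71 and H47; p = 12/20 = 0.600.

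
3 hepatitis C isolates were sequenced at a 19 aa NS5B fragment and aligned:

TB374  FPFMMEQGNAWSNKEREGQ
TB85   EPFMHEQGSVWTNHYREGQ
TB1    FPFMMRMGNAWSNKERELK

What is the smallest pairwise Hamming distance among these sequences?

4

Pairwise Hamming distances:
  TB374 vs TB85: 7
  TB374 vs TB1: 4
  TB85 vs TB1: 11
The smallest is 4, between TB374 and TB1.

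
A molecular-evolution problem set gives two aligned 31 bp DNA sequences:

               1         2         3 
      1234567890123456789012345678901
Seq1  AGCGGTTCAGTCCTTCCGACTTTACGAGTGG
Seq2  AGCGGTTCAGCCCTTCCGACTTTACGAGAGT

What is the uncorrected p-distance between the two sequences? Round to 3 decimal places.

0.097

Differing sites — 11:T/C; 29:T/A; 31:G/T.
There are 3 differences over 31 sites, so p = 3/31 = 0.097.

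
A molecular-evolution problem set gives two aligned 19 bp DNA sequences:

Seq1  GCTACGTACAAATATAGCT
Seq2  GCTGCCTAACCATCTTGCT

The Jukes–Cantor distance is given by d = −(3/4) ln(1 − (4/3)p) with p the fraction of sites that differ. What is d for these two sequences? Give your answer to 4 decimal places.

The sequences differ at positions 4 (A/G), 6 (G/C), 9 (C/A), 10 (A/C), 11 (A/C), 14 (A/C), 16 (A/T).
p = 7/19 = 0.368421.
d = −0.75 · ln(1 − (4/3)·0.368421) = −0.75 · ln(0.508772) = −0.75 · (-0.675755) = 0.5068.

0.5068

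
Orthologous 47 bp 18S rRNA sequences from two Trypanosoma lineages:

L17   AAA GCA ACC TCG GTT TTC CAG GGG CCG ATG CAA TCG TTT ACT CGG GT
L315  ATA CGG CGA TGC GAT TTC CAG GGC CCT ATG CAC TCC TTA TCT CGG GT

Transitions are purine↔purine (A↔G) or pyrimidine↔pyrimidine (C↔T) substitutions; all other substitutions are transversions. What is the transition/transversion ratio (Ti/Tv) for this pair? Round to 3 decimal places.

0.067

Differing sites — 2:A/T (Tv); 4:G/C (Tv); 5:C/G (Tv); 6:A/G (Ti); 7:A/C (Tv); 8:C/G (Tv); 9:C/A (Tv); 11:C/G (Tv); 12:G/C (Tv); 14:T/A (Tv); 24:G/C (Tv); 27:G/T (Tv); 33:A/C (Tv); 36:G/C (Tv); 39:T/A (Tv); 40:A/T (Tv).
Of the 16 differences, 1 transition and 15 transversions, so Ti/Tv = 1/15 = 0.067.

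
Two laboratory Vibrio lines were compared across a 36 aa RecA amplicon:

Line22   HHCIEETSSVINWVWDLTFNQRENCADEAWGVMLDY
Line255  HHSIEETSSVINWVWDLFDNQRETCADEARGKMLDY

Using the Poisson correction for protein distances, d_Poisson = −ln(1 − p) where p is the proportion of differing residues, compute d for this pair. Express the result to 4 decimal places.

0.1823

Differing sites — 3:C/S; 18:T/F; 19:F/D; 24:N/T; 30:W/R; 32:V/K.
p = 6/36 = 0.166667.
d = −ln(1 − 0.166667) = −ln(0.833333) = 0.1823.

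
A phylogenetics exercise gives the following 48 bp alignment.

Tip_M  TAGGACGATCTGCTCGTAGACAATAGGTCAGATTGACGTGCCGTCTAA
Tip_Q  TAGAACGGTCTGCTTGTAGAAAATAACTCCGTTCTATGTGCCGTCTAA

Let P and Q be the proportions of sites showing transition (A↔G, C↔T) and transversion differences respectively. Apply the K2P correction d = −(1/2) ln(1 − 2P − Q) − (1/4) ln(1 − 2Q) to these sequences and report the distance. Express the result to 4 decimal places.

0.2770

Mismatches occur at site 4 (G/A, transition), site 8 (A/G, transition), site 15 (C/T, transition), site 21 (C/A, transversion), site 26 (G/A, transition), site 27 (G/C, transversion), site 30 (A/C, transversion), site 32 (A/T, transversion), site 34 (T/C, transition), site 35 (G/T, transversion), site 37 (C/T, transition).
Of the 11 differences, 6 transitions and 5 transversions over 48 sites: P = 6/48 = 0.125000, Q = 5/48 = 0.104167.
d = −0.5·ln(0.645833) − 0.25·ln(0.791666) = −0.5·(-0.437214) − 0.25·(-0.233616) = 0.2770.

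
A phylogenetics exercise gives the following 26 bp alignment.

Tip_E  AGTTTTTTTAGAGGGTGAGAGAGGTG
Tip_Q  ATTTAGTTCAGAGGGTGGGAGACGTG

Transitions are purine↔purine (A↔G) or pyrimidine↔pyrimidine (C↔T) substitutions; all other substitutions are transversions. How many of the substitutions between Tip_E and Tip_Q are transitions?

The sequences differ at positions 2 (G/T, transversion), 5 (T/A, transversion), 6 (T/G, transversion), 9 (T/C, transition), 18 (A/G, transition), 23 (G/C, transversion).
Of the 6 differences, 2 transitions and 4 transversions, so the answer is 2.

2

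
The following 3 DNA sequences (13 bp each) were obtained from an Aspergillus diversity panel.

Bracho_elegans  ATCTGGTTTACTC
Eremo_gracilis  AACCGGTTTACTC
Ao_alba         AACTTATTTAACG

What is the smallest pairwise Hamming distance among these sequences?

Pairwise Hamming distances:
  Bracho_elegans vs Eremo_gracilis: 2
  Bracho_elegans vs Ao_alba: 6
  Eremo_gracilis vs Ao_alba: 6
The smallest is 2, between Bracho_elegans and Eremo_gracilis.

2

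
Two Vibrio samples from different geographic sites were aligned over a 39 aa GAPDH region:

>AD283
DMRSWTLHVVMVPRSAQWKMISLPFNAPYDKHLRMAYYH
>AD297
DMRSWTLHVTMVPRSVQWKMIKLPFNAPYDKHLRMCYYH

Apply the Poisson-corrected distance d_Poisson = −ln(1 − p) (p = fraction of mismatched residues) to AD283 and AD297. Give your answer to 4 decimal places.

0.1082

Mismatches occur at site 10 (V/T), site 16 (A/V), site 22 (S/K), site 36 (A/C).
p = 4/39 = 0.102564.
d = −ln(1 − 0.102564) = −ln(0.897436) = 0.1082.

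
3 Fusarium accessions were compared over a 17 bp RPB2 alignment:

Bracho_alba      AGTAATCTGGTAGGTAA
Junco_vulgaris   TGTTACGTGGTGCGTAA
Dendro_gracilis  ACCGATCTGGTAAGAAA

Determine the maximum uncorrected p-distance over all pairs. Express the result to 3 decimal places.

Pairwise Hamming distances:
  Bracho_alba vs Junco_vulgaris: 6
  Bracho_alba vs Dendro_gracilis: 5
  Junco_vulgaris vs Dendro_gracilis: 9
The largest is 9 mismatches, between Junco_vulgaris and Dendro_gracilis; p = 9/17 = 0.529.

0.529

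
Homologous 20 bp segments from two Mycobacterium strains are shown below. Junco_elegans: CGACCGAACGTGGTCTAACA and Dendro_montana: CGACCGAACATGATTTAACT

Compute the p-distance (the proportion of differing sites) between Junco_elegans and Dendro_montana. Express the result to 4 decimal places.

0.2000

Differing sites — 10:G/A; 13:G/A; 15:C/T; 20:A/T.
There are 4 differences over 20 sites, so p = 4/20 = 0.2000.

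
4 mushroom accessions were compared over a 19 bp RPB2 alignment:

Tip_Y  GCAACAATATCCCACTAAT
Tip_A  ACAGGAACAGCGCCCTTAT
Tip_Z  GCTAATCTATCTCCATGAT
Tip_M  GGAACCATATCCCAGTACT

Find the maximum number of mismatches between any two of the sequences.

12

Pairwise Hamming distances:
  Tip_Y vs Tip_A: 8
  Tip_Y vs Tip_Z: 8
  Tip_Y vs Tip_M: 4
  Tip_A vs Tip_Z: 11
  Tip_A vs Tip_M: 12
  Tip_Z vs Tip_M: 10
The largest is 12, between Tip_A and Tip_M.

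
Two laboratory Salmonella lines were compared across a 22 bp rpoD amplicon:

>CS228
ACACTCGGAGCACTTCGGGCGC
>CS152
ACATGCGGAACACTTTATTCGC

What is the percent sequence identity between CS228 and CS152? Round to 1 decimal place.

Mismatches occur at site 4 (C↔T), site 5 (T↔G), site 10 (G↔A), site 16 (C↔T), site 17 (G↔A), site 18 (G↔T), site 19 (G↔T).
15 of the 22 sites match, so the percent identity is 15/22 × 100 = 68.2%.

68.2%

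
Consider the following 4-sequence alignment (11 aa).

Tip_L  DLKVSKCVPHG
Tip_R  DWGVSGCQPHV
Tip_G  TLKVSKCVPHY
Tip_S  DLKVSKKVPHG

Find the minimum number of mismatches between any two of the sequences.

1

Pairwise Hamming distances:
  Tip_L vs Tip_R: 5
  Tip_L vs Tip_G: 2
  Tip_L vs Tip_S: 1
  Tip_R vs Tip_G: 6
  Tip_R vs Tip_S: 6
  Tip_G vs Tip_S: 3
The smallest is 1, between Tip_L and Tip_S.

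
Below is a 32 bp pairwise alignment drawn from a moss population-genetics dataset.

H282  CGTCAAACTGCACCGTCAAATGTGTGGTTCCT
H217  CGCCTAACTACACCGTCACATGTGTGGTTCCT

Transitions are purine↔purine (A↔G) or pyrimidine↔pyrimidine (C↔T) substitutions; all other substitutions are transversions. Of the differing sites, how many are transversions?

Mismatches occur at site 3 (T/C, transition), site 5 (A/T, transversion), site 10 (G/A, transition), site 19 (A/C, transversion).
Of the 4 differences, 2 transitions and 2 transversions, so the answer is 2.

2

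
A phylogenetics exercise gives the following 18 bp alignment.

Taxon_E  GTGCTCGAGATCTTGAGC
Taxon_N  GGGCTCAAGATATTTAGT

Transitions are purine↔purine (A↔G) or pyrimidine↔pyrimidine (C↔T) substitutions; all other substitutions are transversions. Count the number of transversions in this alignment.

3

Differing sites — 2:T/G (Tv); 7:G/A (Ti); 12:C/A (Tv); 15:G/T (Tv); 18:C/T (Ti).
Of the 5 differences, 2 transitions and 3 transversions, so the answer is 3.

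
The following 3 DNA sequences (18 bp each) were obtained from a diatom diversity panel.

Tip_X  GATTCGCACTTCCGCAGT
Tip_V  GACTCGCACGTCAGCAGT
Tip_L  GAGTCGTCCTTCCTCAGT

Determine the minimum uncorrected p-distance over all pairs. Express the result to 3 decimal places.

0.167

Pairwise Hamming distances:
  Tip_X vs Tip_V: 3
  Tip_X vs Tip_L: 4
  Tip_V vs Tip_L: 6
The smallest is 3 mismatches, between Tip_X and Tip_V; p = 3/18 = 0.167.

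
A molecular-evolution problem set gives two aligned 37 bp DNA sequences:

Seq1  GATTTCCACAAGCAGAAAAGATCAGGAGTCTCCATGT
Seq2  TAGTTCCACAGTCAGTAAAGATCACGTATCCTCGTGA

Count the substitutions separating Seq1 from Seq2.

The sequences differ at positions 1 (G/T), 3 (T/G), 11 (A/G), 12 (G/T), 16 (A/T), 25 (G/C), 27 (A/T), 28 (G/A), 31 (T/C), 32 (C/T), 34 (A/G), 37 (T/A).
That gives 12 mismatches out of 37 aligned sites, so the Hamming distance is 12.

12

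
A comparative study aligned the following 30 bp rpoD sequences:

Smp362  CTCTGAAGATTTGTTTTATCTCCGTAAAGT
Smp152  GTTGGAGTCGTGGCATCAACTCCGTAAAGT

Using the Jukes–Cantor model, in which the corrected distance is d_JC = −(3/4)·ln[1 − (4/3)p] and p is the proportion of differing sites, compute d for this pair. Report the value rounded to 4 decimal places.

The sequences differ at positions 1 (C/G), 3 (C/T), 4 (T/G), 7 (A/G), 8 (G/T), 9 (A/C), 10 (T/G), 12 (T/G), 14 (T/C), 15 (T/A), 17 (T/C), 19 (T/A).
p = 12/30 = 0.400000.
d = −0.75 · ln(1 − (4/3)·0.400000) = −0.75 · ln(0.466667) = −0.75 · (-0.762139) = 0.5716.

0.5716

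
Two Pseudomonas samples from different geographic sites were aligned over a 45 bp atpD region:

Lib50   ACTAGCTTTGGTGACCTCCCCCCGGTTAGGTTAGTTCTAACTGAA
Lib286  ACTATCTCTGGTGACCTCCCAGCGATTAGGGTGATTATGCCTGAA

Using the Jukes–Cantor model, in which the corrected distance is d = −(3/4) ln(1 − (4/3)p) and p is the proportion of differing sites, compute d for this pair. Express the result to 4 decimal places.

Mismatches occur at site 5 (G↔T), site 8 (T↔C), site 21 (C↔A), site 22 (C↔G), site 25 (G↔A), site 31 (T↔G), site 33 (A↔G), site 34 (G↔A), site 37 (C↔A), site 39 (A↔G), site 40 (A↔C).
p = 11/45 = 0.244444.
d = −0.75 · ln(1 − (4/3)·0.244444) = −0.75 · ln(0.674075) = −0.75 · (-0.394414) = 0.2958.

0.2958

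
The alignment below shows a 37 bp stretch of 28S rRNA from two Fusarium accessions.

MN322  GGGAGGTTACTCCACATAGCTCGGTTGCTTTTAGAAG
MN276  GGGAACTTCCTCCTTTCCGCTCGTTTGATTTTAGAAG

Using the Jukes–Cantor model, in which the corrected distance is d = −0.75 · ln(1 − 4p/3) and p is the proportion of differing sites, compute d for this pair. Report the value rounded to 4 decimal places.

0.3351

Mismatches occur at site 5 (G→A), site 6 (G→C), site 9 (A→C), site 14 (A→T), site 15 (C→T), site 16 (A→T), site 17 (T→C), site 18 (A→C), site 24 (G→T), site 28 (C→A).
p = 10/37 = 0.270270.
d = −0.75 · ln(1 − (4/3)·0.270270) = −0.75 · ln(0.639640) = −0.75 · (-0.446850) = 0.3351.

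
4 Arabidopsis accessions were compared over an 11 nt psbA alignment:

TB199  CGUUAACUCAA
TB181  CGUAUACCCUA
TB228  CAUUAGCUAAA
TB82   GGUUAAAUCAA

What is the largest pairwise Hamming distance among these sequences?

Pairwise Hamming distances:
  TB199 vs TB181: 4
  TB199 vs TB228: 3
  TB199 vs TB82: 2
  TB181 vs TB228: 7
  TB181 vs TB82: 6
  TB228 vs TB82: 5
The largest is 7, between TB181 and TB228.

7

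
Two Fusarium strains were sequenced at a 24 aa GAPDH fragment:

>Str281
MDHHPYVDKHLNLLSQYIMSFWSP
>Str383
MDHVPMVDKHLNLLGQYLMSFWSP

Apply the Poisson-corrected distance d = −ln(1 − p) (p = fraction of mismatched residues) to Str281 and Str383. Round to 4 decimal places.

0.1823

Mismatches occur at site 4 (H/V), site 6 (Y/M), site 15 (S/G), site 18 (I/L).
p = 4/24 = 0.166667.
d = −ln(1 − 0.166667) = −ln(0.833333) = 0.1823.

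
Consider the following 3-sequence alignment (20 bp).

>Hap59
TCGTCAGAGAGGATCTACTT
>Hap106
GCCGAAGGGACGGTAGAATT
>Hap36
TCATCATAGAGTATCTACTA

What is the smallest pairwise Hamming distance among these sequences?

4

Pairwise Hamming distances:
  Hap59 vs Hap106: 10
  Hap59 vs Hap36: 4
  Hap106 vs Hap36: 13
The smallest is 4, between Hap59 and Hap36.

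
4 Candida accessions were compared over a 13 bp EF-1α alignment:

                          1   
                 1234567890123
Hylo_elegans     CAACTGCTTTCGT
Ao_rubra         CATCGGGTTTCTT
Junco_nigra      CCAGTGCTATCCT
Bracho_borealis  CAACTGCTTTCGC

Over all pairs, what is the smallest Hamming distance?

1

Pairwise Hamming distances:
  Hylo_elegans vs Ao_rubra: 4
  Hylo_elegans vs Junco_nigra: 4
  Hylo_elegans vs Bracho_borealis: 1
  Ao_rubra vs Junco_nigra: 7
  Ao_rubra vs Bracho_borealis: 5
  Junco_nigra vs Bracho_borealis: 5
The smallest is 1, between Hylo_elegans and Bracho_borealis.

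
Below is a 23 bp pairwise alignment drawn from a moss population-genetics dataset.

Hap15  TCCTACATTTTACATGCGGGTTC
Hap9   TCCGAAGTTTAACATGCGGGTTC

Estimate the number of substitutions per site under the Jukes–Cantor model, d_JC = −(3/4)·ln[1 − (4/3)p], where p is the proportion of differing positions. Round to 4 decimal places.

0.1979

Mismatches occur at site 4 (T→G), site 6 (C→A), site 7 (A→G), site 11 (T→A).
p = 4/23 = 0.173913.
d = −0.75 · ln(1 − (4/3)·0.173913) = −0.75 · ln(0.768116) = −0.75 · (-0.263815) = 0.1979.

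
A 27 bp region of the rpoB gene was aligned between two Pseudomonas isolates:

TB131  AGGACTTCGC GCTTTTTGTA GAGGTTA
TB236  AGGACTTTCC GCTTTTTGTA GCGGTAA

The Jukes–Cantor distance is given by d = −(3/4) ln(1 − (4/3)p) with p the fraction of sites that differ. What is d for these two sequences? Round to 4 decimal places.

0.1650

Mismatches occur at site 8 (C→T), site 9 (G→C), site 22 (A→C), site 26 (T→A).
p = 4/27 = 0.148148.
d = −0.75 · ln(1 − (4/3)·0.148148) = −0.75 · ln(0.802469) = −0.75 · (-0.220062) = 0.1650.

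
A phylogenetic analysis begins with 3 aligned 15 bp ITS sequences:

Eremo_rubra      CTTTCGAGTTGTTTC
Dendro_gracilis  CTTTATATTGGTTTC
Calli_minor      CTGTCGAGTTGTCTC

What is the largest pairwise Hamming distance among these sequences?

6

Pairwise Hamming distances:
  Eremo_rubra vs Dendro_gracilis: 4
  Eremo_rubra vs Calli_minor: 2
  Dendro_gracilis vs Calli_minor: 6
The largest is 6, between Dendro_gracilis and Calli_minor.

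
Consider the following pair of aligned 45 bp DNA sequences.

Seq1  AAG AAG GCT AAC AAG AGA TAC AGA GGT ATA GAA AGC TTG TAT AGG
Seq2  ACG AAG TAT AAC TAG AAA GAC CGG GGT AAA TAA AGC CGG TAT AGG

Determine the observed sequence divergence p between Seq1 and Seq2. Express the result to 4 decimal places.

0.2667

Differing sites — 2:A/C; 7:G/T; 8:C/A; 13:A/T; 17:G/A; 19:T/G; 22:A/C; 24:A/G; 29:T/A; 31:G/T; 37:T/C; 38:T/G.
There are 12 differences over 45 sites, so p = 12/45 = 0.2667.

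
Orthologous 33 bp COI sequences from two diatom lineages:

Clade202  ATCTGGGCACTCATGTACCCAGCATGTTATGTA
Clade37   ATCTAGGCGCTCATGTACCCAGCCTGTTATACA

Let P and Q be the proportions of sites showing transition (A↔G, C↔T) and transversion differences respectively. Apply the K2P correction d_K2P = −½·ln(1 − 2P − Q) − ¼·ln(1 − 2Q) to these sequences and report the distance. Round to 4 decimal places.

The sequences differ at positions 5 (G/A, transition), 9 (A/G, transition), 24 (A/C, transversion), 31 (G/A, transition), 32 (T/C, transition).
Of the 5 differences, 4 transitions and 1 transversion over 33 sites: P = 4/33 = 0.121212, Q = 1/33 = 0.030303.
d = −0.5·ln(0.727273) − 0.25·ln(0.939394) = −0.5·(-0.318453) − 0.25·(-0.062520) = 0.1749.

0.1749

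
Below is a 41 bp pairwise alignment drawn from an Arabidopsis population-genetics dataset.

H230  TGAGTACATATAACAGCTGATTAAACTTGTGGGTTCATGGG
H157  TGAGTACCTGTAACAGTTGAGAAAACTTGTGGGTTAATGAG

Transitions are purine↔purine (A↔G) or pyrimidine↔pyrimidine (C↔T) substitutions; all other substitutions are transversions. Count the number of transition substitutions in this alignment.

Differing sites — 8:A/C (Tv); 10:A/G (Ti); 17:C/T (Ti); 21:T/G (Tv); 22:T/A (Tv); 36:C/A (Tv); 40:G/A (Ti).
Of the 7 differences, 3 transitions and 4 transversions, so the answer is 3.

3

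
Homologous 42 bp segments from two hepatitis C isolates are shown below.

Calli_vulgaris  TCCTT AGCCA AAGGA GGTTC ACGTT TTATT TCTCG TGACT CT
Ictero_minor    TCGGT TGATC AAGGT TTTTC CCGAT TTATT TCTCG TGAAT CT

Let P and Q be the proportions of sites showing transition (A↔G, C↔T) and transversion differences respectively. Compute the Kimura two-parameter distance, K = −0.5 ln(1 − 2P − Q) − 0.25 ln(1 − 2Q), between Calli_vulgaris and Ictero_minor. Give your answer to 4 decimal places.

Mismatches occur at site 3 (C→G, transversion), site 4 (T→G, transversion), site 6 (A→T, transversion), site 8 (C→A, transversion), site 9 (C→T, transition), site 10 (A→C, transversion), site 15 (A→T, transversion), site 16 (G→T, transversion), site 17 (G→T, transversion), site 21 (A→C, transversion), site 24 (T→A, transversion), site 39 (C→A, transversion).
Of the 12 differences, 1 transition and 11 transversions over 42 sites: P = 1/42 = 0.023810, Q = 11/42 = 0.261905.
d = −0.5·ln(0.690475) − 0.25·ln(0.476190) = −0.5·(-0.370376) − 0.25·(-0.741938) = 0.3707.

0.3707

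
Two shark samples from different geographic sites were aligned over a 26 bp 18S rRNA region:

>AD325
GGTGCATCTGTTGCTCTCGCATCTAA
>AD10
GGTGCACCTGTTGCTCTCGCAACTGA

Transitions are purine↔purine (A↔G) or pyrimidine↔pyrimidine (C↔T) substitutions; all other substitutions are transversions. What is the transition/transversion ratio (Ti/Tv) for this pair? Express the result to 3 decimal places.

2.000

The sequences differ at positions 7 (T/C, transition), 22 (T/A, transversion), 25 (A/G, transition).
Of the 3 differences, 2 transitions and 1 transversion, so Ti/Tv = 2/1 = 2.000.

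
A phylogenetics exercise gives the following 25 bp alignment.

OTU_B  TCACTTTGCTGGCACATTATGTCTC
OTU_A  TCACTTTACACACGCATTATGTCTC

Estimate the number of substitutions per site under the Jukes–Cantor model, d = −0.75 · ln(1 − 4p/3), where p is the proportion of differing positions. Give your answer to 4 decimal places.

0.2326

The sequences differ at positions 8 (G/A), 10 (T/A), 11 (G/C), 12 (G/A), 14 (A/G).
p = 5/25 = 0.200000.
d = −0.75 · ln(1 − (4/3)·0.200000) = −0.75 · ln(0.733333) = −0.75 · (-0.310155) = 0.2326.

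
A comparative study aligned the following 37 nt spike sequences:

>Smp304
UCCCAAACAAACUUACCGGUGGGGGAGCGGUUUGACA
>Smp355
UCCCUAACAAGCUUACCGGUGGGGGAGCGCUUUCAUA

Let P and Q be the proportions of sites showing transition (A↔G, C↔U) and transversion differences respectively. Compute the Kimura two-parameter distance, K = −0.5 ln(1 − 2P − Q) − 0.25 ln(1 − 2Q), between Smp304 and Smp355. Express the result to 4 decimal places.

0.1491

Differing sites — 5:A/U (Tv); 11:A/G (Ti); 30:G/C (Tv); 34:G/C (Tv); 36:C/U (Ti).
Of the 5 differences, 2 transitions and 3 transversions over 37 sites: P = 2/37 = 0.054054, Q = 3/37 = 0.081081.
d = −0.5·ln(0.810811) − 0.25·ln(0.837838) = −0.5·(-0.209720) − 0.25·(-0.176931) = 0.1491.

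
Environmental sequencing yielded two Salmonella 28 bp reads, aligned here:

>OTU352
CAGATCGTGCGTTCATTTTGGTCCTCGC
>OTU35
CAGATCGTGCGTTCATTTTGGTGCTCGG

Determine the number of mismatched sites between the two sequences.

2

The sequences differ at positions 23 (C/G), 28 (C/G).
That gives 2 mismatches out of 28 aligned sites, so the Hamming distance is 2.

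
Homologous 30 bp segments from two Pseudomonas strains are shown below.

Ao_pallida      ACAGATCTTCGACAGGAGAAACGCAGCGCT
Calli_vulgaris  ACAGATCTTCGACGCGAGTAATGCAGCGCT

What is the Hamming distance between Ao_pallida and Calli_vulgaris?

Differing sites — 14:A/G; 15:G/C; 19:A/T; 22:C/T.
That gives 4 mismatches out of 30 aligned sites, so the Hamming distance is 4.

4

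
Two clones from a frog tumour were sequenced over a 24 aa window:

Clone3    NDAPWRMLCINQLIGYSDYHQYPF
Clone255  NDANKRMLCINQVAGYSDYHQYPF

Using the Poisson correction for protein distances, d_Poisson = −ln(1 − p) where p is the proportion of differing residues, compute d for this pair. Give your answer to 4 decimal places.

0.1823

Differing sites — 4:P/N; 5:W/K; 13:L/V; 14:I/A.
p = 4/24 = 0.166667.
d = −ln(1 − 0.166667) = −ln(0.833333) = 0.1823.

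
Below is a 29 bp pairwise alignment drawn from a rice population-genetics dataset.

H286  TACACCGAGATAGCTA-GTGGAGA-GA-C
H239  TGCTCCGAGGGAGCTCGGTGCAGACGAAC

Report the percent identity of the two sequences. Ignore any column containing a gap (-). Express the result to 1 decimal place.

76.9%

Excluding the 3 gap columns leaves 26 comparable sites.
Mismatches occur at site 2 (A↔G), site 4 (A↔T), site 10 (A↔G), site 11 (T↔G), site 16 (A↔C), site 21 (G↔C).
20 of the 26 comparable sites match, so the percent identity is 20/26 × 100 = 76.9%.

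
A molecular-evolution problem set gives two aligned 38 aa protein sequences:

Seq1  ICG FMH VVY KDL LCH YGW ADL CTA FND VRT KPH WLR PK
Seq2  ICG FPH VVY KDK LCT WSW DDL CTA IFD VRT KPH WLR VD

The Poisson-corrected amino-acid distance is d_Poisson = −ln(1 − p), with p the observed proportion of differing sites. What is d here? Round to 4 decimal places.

Differing sites — 5:M/P; 12:L/K; 15:H/T; 16:Y/W; 17:G/S; 19:A/D; 25:F/I; 26:N/F; 37:P/V; 38:K/D.
p = 10/38 = 0.263158.
d = −ln(1 − 0.263158) = −ln(0.736842) = 0.3054.

0.3054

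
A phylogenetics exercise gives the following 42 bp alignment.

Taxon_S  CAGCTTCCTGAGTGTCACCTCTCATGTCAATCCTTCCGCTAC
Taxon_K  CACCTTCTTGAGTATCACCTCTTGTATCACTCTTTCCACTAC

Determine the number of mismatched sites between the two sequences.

Mismatches occur at site 3 (G/C), site 8 (C/T), site 14 (G/A), site 23 (C/T), site 24 (A/G), site 26 (G/A), site 30 (A/C), site 33 (C/T), site 38 (G/A).
That gives 9 mismatches out of 42 aligned sites, so the Hamming distance is 9.

9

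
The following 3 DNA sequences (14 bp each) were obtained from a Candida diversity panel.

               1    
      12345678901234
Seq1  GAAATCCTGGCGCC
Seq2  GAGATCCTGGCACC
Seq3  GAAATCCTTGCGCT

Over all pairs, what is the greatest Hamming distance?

4

Pairwise Hamming distances:
  Seq1 vs Seq2: 2
  Seq1 vs Seq3: 2
  Seq2 vs Seq3: 4
The largest is 4, between Seq2 and Seq3.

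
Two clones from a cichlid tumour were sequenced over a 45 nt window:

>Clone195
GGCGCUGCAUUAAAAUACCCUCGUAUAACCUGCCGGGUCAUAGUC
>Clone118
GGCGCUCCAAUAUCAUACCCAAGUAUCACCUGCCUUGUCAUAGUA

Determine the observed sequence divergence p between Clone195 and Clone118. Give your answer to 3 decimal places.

Mismatches occur at site 7 (G/C), site 10 (U/A), site 13 (A/U), site 14 (A/C), site 21 (U/A), site 22 (C/A), site 27 (A/C), site 35 (G/U), site 36 (G/U), site 45 (C/A).
There are 10 differences over 45 sites, so p = 10/45 = 0.222.

0.222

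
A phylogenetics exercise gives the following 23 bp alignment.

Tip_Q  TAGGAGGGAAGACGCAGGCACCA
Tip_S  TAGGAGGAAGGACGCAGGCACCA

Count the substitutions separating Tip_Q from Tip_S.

2

Mismatches occur at site 8 (G→A), site 10 (A→G).
That gives 2 mismatches out of 23 aligned sites, so the Hamming distance is 2.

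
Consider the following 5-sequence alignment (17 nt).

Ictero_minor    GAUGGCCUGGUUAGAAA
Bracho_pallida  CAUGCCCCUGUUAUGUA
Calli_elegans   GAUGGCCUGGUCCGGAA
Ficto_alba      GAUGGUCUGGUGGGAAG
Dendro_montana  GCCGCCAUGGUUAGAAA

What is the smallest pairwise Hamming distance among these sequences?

3

Pairwise Hamming distances:
  Ictero_minor vs Bracho_pallida: 7
  Ictero_minor vs Calli_elegans: 3
  Ictero_minor vs Ficto_alba: 4
  Ictero_minor vs Dendro_montana: 4
  Bracho_pallida vs Calli_elegans: 8
  Bracho_pallida vs Ficto_alba: 11
  Bracho_pallida vs Dendro_montana: 9
  Calli_elegans vs Ficto_alba: 5
  Calli_elegans vs Dendro_montana: 7
  Ficto_alba vs Dendro_montana: 8
The smallest is 3, between Ictero_minor and Calli_elegans.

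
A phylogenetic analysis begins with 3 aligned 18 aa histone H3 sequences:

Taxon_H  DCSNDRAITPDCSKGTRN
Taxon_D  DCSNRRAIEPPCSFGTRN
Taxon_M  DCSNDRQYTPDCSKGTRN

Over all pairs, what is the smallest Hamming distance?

Pairwise Hamming distances:
  Taxon_H vs Taxon_D: 4
  Taxon_H vs Taxon_M: 2
  Taxon_D vs Taxon_M: 6
The smallest is 2, between Taxon_H and Taxon_M.

2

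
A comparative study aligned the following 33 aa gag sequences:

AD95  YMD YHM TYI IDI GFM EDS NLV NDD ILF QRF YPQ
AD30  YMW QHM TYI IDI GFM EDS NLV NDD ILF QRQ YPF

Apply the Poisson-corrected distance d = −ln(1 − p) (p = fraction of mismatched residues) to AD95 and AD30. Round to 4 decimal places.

The sequences differ at positions 3 (D/W), 4 (Y/Q), 30 (F/Q), 33 (Q/F).
p = 4/33 = 0.121212.
d = −ln(1 − 0.121212) = −ln(0.878788) = 0.1292.

0.1292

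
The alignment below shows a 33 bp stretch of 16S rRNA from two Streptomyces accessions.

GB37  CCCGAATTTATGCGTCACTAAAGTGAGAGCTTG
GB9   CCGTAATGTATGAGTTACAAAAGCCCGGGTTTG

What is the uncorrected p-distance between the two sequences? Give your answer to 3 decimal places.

0.333

Differing sites — 3:C/G; 4:G/T; 8:T/G; 13:C/A; 16:C/T; 19:T/A; 24:T/C; 25:G/C; 26:A/C; 28:A/G; 30:C/T.
There are 11 differences over 33 sites, so p = 11/33 = 0.333.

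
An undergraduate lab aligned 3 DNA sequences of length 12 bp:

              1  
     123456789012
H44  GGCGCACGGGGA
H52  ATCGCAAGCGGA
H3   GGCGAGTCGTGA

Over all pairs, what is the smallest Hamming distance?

4

Pairwise Hamming distances:
  H44 vs H52: 4
  H44 vs H3: 5
  H52 vs H3: 8
The smallest is 4, between H44 and H52.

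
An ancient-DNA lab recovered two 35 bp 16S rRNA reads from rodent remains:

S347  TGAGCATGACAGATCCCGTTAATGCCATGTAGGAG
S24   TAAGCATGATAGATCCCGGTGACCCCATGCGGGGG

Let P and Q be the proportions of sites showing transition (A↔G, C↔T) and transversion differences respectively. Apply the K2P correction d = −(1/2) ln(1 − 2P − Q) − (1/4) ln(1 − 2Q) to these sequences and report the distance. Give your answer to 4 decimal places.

0.3358

The sequences differ at positions 2 (G/A, transition), 10 (C/T, transition), 19 (T/G, transversion), 21 (A/G, transition), 23 (T/C, transition), 24 (G/C, transversion), 30 (T/C, transition), 31 (A/G, transition), 34 (A/G, transition).
Of the 9 differences, 7 transitions and 2 transversions over 35 sites: P = 7/35 = 0.200000, Q = 2/35 = 0.057143.
d = −0.5·ln(0.542857) − 0.25·ln(0.885714) = −0.5·(-0.610909) − 0.25·(-0.121361) = 0.3358.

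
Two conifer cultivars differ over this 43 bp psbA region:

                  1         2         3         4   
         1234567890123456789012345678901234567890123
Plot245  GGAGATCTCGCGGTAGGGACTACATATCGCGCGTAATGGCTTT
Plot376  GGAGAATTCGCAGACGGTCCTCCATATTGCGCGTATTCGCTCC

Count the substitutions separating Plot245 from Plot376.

13

Differing sites — 6:T/A; 7:C/T; 12:G/A; 14:T/A; 15:A/C; 18:G/T; 19:A/C; 22:A/C; 28:C/T; 36:A/T; 38:G/C; 42:T/C; 43:T/C.
That gives 13 mismatches out of 43 aligned sites, so the Hamming distance is 13.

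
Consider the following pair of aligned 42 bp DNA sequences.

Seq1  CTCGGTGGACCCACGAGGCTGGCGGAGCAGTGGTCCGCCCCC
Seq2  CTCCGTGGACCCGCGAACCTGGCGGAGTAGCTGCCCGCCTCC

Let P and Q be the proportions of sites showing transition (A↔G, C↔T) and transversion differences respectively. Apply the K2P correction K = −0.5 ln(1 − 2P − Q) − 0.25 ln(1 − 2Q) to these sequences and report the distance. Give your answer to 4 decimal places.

Differing sites — 4:G/C (Tv); 13:A/G (Ti); 17:G/A (Ti); 18:G/C (Tv); 28:C/T (Ti); 31:T/C (Ti); 32:G/T (Tv); 34:T/C (Ti); 40:C/T (Ti).
Of the 9 differences, 6 transitions and 3 transversions over 42 sites: P = 6/42 = 0.142857, Q = 3/42 = 0.071429.
d = −0.5·ln(0.642857) − 0.25·ln(0.857142) = −0.5·(-0.441833) − 0.25·(-0.154152) = 0.2595.

0.2595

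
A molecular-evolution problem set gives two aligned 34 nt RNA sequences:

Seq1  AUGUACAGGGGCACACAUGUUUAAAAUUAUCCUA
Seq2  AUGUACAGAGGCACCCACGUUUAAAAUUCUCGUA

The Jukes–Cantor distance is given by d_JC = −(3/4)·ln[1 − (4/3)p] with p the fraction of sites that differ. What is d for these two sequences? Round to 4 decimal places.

Mismatches occur at site 9 (G/A), site 15 (A/C), site 18 (U/C), site 29 (A/C), site 32 (C/G).
p = 5/34 = 0.147059.
d = −0.75 · ln(1 − (4/3)·0.147059) = −0.75 · ln(0.803921) = −0.75 · (-0.218254) = 0.1637.

0.1637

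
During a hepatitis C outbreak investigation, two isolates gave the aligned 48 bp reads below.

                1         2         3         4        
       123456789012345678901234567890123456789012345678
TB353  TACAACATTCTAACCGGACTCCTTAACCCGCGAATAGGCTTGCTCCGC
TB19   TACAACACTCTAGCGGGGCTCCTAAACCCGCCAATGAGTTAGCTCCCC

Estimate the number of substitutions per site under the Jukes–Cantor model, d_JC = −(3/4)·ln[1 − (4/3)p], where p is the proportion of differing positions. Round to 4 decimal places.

0.2735

The sequences differ at positions 8 (T/C), 13 (A/G), 15 (C/G), 18 (A/G), 24 (T/A), 32 (G/C), 36 (A/G), 37 (G/A), 39 (C/T), 41 (T/A), 47 (G/C).
p = 11/48 = 0.229167.
d = −0.75 · ln(1 − (4/3)·0.229167) = −0.75 · ln(0.694444) = −0.75 · (-0.364644) = 0.2735.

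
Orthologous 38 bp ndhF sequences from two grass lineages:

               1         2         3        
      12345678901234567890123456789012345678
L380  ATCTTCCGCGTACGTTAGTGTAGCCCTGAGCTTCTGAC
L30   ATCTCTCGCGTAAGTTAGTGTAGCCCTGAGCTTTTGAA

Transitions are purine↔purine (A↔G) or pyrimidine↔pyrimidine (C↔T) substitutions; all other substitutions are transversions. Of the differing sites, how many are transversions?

Differing sites — 5:T/C (Ti); 6:C/T (Ti); 13:C/A (Tv); 34:C/T (Ti); 38:C/A (Tv).
Of the 5 differences, 3 transitions and 2 transversions, so the answer is 2.

2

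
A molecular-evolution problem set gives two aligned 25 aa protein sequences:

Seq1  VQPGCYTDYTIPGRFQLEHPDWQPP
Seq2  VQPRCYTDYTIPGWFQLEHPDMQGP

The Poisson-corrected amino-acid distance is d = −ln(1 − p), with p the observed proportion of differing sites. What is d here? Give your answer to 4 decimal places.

Mismatches occur at site 4 (G↔R), site 14 (R↔W), site 22 (W↔M), site 24 (P↔G).
p = 4/25 = 0.160000.
d = −ln(1 − 0.160000) = −ln(0.840000) = 0.1744.

0.1744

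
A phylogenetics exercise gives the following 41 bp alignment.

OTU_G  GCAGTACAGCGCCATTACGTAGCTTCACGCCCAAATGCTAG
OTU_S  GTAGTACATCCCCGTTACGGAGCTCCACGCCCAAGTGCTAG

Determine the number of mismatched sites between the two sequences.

The sequences differ at positions 2 (C/T), 9 (G/T), 11 (G/C), 14 (A/G), 20 (T/G), 25 (T/C), 35 (A/G).
That gives 7 mismatches out of 41 aligned sites, so the Hamming distance is 7.

7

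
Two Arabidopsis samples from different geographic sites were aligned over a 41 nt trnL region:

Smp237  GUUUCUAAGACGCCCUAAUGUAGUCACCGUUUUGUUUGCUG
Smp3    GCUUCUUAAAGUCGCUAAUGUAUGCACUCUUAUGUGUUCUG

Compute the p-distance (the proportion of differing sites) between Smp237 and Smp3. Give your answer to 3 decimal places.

0.317

The sequences differ at positions 2 (U/C), 7 (A/U), 9 (G/A), 11 (C/G), 12 (G/U), 14 (C/G), 23 (G/U), 24 (U/G), 28 (C/U), 29 (G/C), 32 (U/A), 36 (U/G), 38 (G/U).
There are 13 differences over 41 sites, so p = 13/41 = 0.317.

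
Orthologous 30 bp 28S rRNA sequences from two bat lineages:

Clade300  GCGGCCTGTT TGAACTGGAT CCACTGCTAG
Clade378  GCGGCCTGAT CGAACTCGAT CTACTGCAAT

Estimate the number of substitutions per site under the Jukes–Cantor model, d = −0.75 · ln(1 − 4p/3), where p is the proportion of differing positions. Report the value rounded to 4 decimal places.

0.2326

Differing sites — 9:T/A; 11:T/C; 17:G/C; 22:C/T; 28:T/A; 30:G/T.
p = 6/30 = 0.200000.
d = −0.75 · ln(1 − (4/3)·0.200000) = −0.75 · ln(0.733333) = −0.75 · (-0.310155) = 0.2326.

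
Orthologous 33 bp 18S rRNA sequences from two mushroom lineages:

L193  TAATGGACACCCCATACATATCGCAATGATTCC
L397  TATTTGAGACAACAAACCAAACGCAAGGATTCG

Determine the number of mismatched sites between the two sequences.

The sequences differ at positions 3 (A/T), 5 (G/T), 8 (C/G), 11 (C/A), 12 (C/A), 15 (T/A), 18 (A/C), 19 (T/A), 21 (T/A), 27 (T/G), 33 (C/G).
That gives 11 mismatches out of 33 aligned sites, so the Hamming distance is 11.

11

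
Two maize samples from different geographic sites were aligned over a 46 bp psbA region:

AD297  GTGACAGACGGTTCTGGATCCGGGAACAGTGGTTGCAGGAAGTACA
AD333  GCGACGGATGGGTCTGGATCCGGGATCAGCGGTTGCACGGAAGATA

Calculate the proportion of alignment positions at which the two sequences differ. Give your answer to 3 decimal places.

Differing sites — 2:T/C; 6:A/G; 9:C/T; 12:T/G; 26:A/T; 30:T/C; 38:G/C; 40:A/G; 42:G/A; 43:T/G; 45:C/T.
There are 11 differences over 46 sites, so p = 11/46 = 0.239.

0.239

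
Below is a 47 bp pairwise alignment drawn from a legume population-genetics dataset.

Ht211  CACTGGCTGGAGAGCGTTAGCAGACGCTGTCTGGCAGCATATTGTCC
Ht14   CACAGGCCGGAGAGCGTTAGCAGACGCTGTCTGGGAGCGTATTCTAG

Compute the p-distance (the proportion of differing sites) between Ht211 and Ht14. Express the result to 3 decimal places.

0.149

Differing sites — 4:T/A; 8:T/C; 35:C/G; 39:A/G; 44:G/C; 46:C/A; 47:C/G.
There are 7 differences over 47 sites, so p = 7/47 = 0.149.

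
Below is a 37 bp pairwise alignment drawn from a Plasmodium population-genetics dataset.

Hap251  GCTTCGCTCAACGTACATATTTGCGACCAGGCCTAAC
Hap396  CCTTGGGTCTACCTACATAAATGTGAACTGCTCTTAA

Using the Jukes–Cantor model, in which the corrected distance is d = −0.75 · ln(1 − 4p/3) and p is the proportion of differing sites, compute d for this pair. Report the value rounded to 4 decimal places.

The sequences differ at positions 1 (G/C), 5 (C/G), 7 (C/G), 10 (A/T), 13 (G/C), 20 (T/A), 21 (T/A), 24 (C/T), 27 (C/A), 29 (A/T), 31 (G/C), 32 (C/T), 35 (A/T), 37 (C/A).
p = 14/37 = 0.378378.
d = −0.75 · ln(1 − (4/3)·0.378378) = −0.75 · ln(0.495496) = −0.75 · (-0.702196) = 0.5266.

0.5266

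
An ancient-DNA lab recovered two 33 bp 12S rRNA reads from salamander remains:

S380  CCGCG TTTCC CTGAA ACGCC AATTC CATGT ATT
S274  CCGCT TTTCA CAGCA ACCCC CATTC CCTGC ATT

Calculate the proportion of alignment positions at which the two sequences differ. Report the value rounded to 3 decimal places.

0.242

Differing sites — 5:G/T; 10:C/A; 12:T/A; 14:A/C; 18:G/C; 21:A/C; 27:A/C; 30:T/C.
There are 8 differences over 33 sites, so p = 8/33 = 0.242.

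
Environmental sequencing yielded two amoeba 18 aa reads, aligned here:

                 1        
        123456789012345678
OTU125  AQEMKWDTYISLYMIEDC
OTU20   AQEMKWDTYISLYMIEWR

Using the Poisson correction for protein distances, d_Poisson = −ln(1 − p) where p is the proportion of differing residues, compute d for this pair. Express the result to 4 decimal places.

0.1178

Differing sites — 17:D/W; 18:C/R.
p = 2/18 = 0.111111.
d = −ln(1 − 0.111111) = −ln(0.888889) = 0.1178.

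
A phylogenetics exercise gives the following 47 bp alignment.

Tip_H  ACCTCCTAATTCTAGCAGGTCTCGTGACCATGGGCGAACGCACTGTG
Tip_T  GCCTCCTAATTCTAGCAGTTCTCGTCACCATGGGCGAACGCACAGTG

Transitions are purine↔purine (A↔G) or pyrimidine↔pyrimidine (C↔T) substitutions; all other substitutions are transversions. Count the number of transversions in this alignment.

Mismatches occur at site 1 (A→G, transition), site 19 (G→T, transversion), site 26 (G→C, transversion), site 44 (T→A, transversion).
Of the 4 differences, 1 transition and 3 transversions, so the answer is 3.

3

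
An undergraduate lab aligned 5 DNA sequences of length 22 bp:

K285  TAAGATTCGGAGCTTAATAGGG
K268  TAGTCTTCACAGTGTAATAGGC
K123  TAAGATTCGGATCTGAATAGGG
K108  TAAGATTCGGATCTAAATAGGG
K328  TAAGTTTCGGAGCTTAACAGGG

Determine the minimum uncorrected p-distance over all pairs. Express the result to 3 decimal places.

Pairwise Hamming distances:
  K285 vs K268: 8
  K285 vs K123: 2
  K285 vs K108: 2
  K285 vs K328: 2
  K268 vs K123: 10
  K268 vs K108: 10
  K268 vs K328: 9
  K123 vs K108: 1
  K123 vs K328: 4
  K108 vs K328: 4
The smallest is 1 mismatch, between K123 and K108; p = 1/22 = 0.045.

0.045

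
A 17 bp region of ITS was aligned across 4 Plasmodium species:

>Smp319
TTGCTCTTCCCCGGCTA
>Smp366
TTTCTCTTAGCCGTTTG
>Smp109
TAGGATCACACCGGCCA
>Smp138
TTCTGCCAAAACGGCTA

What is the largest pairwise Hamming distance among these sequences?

13

Pairwise Hamming distances:
  Smp319 vs Smp366: 6
  Smp319 vs Smp109: 8
  Smp319 vs Smp138: 8
  Smp366 vs Smp109: 13
  Smp366 vs Smp138: 10
  Smp109 vs Smp138: 8
The largest is 13, between Smp366 and Smp109.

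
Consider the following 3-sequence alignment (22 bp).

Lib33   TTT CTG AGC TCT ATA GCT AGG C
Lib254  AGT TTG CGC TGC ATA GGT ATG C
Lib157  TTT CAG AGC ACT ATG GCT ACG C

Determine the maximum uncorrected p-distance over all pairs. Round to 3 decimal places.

0.500

Pairwise Hamming distances:
  Lib33 vs Lib254: 8
  Lib33 vs Lib157: 4
  Lib254 vs Lib157: 11
The largest is 11 mismatches, between Lib254 and Lib157; p = 11/22 = 0.500.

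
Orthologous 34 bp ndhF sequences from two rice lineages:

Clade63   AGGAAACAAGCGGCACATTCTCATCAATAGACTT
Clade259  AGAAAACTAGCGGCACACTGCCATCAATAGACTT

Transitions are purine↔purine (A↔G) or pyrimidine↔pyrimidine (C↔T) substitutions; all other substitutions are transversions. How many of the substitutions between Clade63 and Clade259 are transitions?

3

The sequences differ at positions 3 (G/A, transition), 8 (A/T, transversion), 18 (T/C, transition), 20 (C/G, transversion), 21 (T/C, transition).
Of the 5 differences, 3 transitions and 2 transversions, so the answer is 3.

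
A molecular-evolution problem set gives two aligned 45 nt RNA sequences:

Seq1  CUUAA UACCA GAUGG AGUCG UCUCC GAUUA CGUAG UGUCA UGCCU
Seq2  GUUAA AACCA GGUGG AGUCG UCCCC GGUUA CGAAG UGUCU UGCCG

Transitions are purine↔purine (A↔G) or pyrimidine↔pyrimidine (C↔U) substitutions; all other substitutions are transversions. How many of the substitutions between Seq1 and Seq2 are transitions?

The sequences differ at positions 1 (C/G, transversion), 6 (U/A, transversion), 12 (A/G, transition), 23 (U/C, transition), 27 (A/G, transition), 33 (U/A, transversion), 40 (A/U, transversion), 45 (U/G, transversion).
Of the 8 differences, 3 transitions and 5 transversions, so the answer is 3.

3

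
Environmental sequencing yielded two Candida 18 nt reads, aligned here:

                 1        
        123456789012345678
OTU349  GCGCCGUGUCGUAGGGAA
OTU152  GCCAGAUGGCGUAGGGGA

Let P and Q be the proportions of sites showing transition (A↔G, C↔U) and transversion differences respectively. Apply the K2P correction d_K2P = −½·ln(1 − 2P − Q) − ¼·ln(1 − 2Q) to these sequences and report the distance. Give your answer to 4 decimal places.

Mismatches occur at site 3 (G/C, transversion), site 4 (C/A, transversion), site 5 (C/G, transversion), site 6 (G/A, transition), site 9 (U/G, transversion), site 17 (A/G, transition).
Of the 6 differences, 2 transitions and 4 transversions over 18 sites: P = 2/18 = 0.111111, Q = 4/18 = 0.222222.
d = −0.5·ln(0.555556) − 0.25·ln(0.555556) = −0.5·(-0.587786) − 0.25·(-0.587786) = 0.4408.

0.4408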